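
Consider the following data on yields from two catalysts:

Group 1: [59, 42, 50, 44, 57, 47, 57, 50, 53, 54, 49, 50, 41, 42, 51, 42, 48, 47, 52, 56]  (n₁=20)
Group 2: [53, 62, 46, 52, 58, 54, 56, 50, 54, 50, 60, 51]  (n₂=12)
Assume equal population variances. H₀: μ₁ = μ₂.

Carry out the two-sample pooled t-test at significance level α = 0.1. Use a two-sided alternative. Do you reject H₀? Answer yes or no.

x̄₁=49.550, s₁=5.491, n₁=20
x̄₂=53.833, s₂=4.569, n₂=12
s_p² = [19·5.491² + 11·4.569²]/30 = 26.7539
SE = √(s_p²·(1/20+1/12)) = 1.8887
t = (49.550−53.833)/1.8887 = -2.2679
df = 30
p-value (two-sided) = 0.03070
At α=0.1: p < α → reject H₀

reject H₀: yes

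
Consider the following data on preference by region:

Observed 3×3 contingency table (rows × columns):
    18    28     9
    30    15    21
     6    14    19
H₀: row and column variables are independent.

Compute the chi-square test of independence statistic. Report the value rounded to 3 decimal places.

Row totals [55, 66, 39], col totals [54, 57, 49], n=160
χ² = (18−18.56)²/18.56 + (28−19.59)²/19.59 + (9−16.84)²/16.84 + (30−22.27)²/22.27 + (15−23.51)²/23.51 + (21−20.21)²/20.21 + (6−13.16)²/13.16 + (14−13.89)²/13.89 + (19−11.94)²/11.94 = 21.1349
df = 4

test statistic = 21.135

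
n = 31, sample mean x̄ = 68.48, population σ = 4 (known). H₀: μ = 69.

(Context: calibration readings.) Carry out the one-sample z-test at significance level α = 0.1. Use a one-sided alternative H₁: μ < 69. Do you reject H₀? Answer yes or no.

SE = σ/√n = 4/√31 = 0.7184
z = (x̄−μ₀)/SE = (68.48−69)/0.7184 = -0.7238
p-value (one-sided, H₁ less) = 0.23459
At α=0.1: p ≥ α → fail to reject H₀

reject H₀: no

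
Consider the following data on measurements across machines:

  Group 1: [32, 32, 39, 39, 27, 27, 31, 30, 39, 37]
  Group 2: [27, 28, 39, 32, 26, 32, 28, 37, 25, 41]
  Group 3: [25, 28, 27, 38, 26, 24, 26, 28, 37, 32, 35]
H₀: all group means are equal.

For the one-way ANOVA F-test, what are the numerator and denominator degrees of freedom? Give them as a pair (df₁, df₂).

degrees of freedom = [2, 28]

k = 3 groups, N = 31 total
df = (k−1, N−k) = (3−1, 31−3) = (2, 28)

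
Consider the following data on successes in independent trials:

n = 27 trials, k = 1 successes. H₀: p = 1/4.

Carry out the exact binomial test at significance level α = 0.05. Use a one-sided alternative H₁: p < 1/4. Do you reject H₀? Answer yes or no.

reject H₀: yes

Exact binomial: n=27, k=1, p₀=1/4=0.2500
P(X≤1) from Σ C(n,i)·p₀^i·(1−p₀)^(n−i)
p-value (one-sided, H₁ less) = 0.00423
At α=0.05: p < α → reject H₀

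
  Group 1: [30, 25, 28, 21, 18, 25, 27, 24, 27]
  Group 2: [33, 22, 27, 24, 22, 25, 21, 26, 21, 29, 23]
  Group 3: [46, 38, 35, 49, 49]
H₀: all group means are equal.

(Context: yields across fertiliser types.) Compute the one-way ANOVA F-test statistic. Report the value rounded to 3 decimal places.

test statistic = 36.131

Group means [25.00, 24.82, 43.40], grand mean 28.600
SSB = Σnᵢ(x̄ᵢ−x̄)² = 1369.164; SSW = ΣΣ(x−x̄ᵢ)² = 416.836
MSB = 1369.164/2 = 684.5818; MSW = 416.836/22 = 18.9471
F = MSB/MSW = 36.1312
df = (2, 22)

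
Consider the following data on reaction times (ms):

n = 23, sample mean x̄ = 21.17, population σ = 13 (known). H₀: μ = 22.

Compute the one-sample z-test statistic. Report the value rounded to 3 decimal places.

SE = σ/√n = 13/√23 = 2.7107
z = (x̄−μ₀)/SE = (21.17−22)/2.7107 = -0.3062

test statistic = -0.306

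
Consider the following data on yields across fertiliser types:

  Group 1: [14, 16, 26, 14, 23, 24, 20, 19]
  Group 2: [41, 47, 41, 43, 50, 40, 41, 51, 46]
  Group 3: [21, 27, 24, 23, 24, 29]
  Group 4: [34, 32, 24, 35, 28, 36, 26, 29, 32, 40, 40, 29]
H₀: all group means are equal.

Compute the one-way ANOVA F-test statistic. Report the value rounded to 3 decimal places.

Group means [19.50, 44.44, 24.67, 32.08], grand mean 31.114
SSB = Σnᵢ(x̄ᵢ−x̄)² = 2939.071; SSW = ΣΣ(x−x̄ᵢ)² = 620.472
MSB = 2939.071/3 = 979.6902; MSW = 620.472/31 = 20.0152
F = MSB/MSW = 48.9472
df = (3, 31)

test statistic = 48.947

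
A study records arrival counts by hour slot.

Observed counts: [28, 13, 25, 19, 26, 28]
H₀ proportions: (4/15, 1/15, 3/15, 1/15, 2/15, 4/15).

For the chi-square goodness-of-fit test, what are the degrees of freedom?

df = k − 1 = 6 − 1 = 5

degrees of freedom = 5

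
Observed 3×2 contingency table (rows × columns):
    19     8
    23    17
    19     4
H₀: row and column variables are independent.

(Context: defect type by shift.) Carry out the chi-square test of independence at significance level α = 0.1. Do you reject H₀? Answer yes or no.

Row totals [27, 40, 23], col totals [61, 29], n=90
χ² = (19−18.30)²/18.30 + (8−8.70)²/8.70 + (23−27.11)²/27.11 + (17−12.89)²/12.89 + (19−15.59)²/15.59 + (4−7.41)²/7.41 = 4.3342
df = 2
p-value (upper-tail) = 0.11451
At α=0.1: p ≥ α → fail to reject H₀

reject H₀: no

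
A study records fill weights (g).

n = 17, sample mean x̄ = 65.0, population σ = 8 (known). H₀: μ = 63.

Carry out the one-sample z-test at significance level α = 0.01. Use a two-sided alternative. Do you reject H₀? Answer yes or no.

SE = σ/√n = 8/√17 = 1.9403
z = (x̄−μ₀)/SE = (65.0−63)/1.9403 = 1.0308
p-value (two-sided) = 0.30265
At α=0.01: p ≥ α → fail to reject H₀

reject H₀: no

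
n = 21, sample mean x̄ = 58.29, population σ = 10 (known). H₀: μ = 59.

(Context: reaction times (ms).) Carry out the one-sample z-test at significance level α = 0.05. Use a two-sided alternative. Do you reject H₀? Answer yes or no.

reject H₀: no

SE = σ/√n = 10/√21 = 2.1822
z = (x̄−μ₀)/SE = (58.29−59)/2.1822 = -0.3254
p-value (two-sided) = 0.74491
At α=0.05: p ≥ α → fail to reject H₀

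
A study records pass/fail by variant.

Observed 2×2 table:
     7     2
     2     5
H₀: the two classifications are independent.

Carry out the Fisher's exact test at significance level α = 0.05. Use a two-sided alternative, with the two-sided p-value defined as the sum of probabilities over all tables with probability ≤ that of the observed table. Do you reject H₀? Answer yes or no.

Margins: r₁=9, r₂=7, c₁=9, c₂=7, n=16
p_obs = C(9,7)·C(7,2)/C(16,9); sum pmf over tables with pmf ≤ p_obs
p-value (two-sided) = 0.12622
At α=0.05: p ≥ α → fail to reject H₀

reject H₀: no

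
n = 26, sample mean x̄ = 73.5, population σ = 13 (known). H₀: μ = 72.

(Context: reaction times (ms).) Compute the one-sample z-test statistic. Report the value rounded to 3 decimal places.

SE = σ/√n = 13/√26 = 2.5495
z = (x̄−μ₀)/SE = (73.5−72)/2.5495 = 0.5883

test statistic = 0.588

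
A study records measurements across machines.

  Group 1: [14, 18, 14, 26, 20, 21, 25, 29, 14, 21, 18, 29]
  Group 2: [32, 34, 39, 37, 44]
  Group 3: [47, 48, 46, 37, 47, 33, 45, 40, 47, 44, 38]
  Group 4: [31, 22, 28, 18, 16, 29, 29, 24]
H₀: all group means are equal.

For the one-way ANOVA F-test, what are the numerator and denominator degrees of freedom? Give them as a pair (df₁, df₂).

degrees of freedom = [3, 32]

k = 4 groups, N = 36 total
df = (k−1, N−k) = (4−1, 36−4) = (3, 32)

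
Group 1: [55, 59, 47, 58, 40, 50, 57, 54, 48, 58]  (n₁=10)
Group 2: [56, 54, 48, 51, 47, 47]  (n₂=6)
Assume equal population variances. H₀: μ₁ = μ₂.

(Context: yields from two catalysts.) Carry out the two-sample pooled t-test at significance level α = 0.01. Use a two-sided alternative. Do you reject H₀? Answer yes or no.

reject H₀: no

x̄₁=52.600, s₁=6.186, n₁=10
x̄₂=50.500, s₂=3.834, n₂=6
s_p² = [9·6.186² + 5·3.834²]/14 = 29.8500
SE = √(s_p²·(1/10+1/6)) = 2.8213
t = (52.600−50.500)/2.8213 = 0.7443
df = 14
p-value (two-sided) = 0.46899
At α=0.01: p ≥ α → fail to reject H₀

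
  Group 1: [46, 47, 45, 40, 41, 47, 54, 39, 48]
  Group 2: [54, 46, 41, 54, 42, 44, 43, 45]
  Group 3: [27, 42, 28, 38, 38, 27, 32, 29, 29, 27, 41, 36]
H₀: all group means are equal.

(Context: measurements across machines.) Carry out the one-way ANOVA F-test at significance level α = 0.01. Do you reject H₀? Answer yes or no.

reject H₀: yes

Group means [45.22, 46.12, 32.83], grand mean 40.345
SSB = Σnᵢ(x̄ᵢ−x̄)² = 1158.455; SSW = ΣΣ(x−x̄ᵢ)² = 728.097
MSB = 1158.455/2 = 579.2273; MSW = 728.097/26 = 28.0037
F = MSB/MSW = 20.6839
df = (2, 26)
p-value (upper-tail) = 0.00000
At α=0.01: p < α → reject H₀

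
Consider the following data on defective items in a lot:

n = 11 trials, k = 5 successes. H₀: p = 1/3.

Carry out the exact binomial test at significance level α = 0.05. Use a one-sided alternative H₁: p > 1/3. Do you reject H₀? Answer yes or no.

reject H₀: no

Exact binomial: n=11, k=5, p₀=1/3=0.3333
P(X≥5) from Σ C(n,i)·p₀^i·(1−p₀)^(n−i)
p-value (one-sided, H₁ greater) = 0.28900
At α=0.05: p ≥ α → fail to reject H₀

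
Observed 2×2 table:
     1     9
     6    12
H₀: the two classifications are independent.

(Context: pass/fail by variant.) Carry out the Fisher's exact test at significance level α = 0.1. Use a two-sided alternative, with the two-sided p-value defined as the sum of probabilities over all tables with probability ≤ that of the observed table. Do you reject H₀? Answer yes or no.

Margins: r₁=10, r₂=18, c₁=7, c₂=21, n=28
p_obs = C(10,1)·C(18,6)/C(28,7); sum pmf over tables with pmf ≤ p_obs
p-value (two-sided) = 0.36424
At α=0.1: p ≥ α → fail to reject H₀

reject H₀: no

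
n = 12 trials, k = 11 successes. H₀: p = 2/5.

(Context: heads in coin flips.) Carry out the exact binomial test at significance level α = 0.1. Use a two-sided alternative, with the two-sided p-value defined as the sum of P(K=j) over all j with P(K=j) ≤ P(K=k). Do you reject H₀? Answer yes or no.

reject H₀: yes

Exact binomial: n=12, k=11, p₀=2/5=0.4000
P(X=j) = C(n,j)·p₀^j·(1−p₀)^(n−j); p = Σ P(X=j) over j with P(X=j) ≤ P(X=11)
p-value (two-sided) = 0.00032
At α=0.1: p < α → reject H₀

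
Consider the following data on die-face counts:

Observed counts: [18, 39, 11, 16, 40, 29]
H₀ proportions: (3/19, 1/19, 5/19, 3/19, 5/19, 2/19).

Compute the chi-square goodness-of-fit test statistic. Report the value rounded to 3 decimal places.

n = 153; E_i = n·p_i = [24.16, 8.05, 40.26, 24.16, 40.26, 16.11]
χ² = (18−24.16)²/24.16 + (39−8.05)²/8.05 + (11−40.26)²/40.26 + (16−24.16)²/24.16 + (40−40.26)²/40.26 + (29−16.11)²/16.11 = 154.8538
df = 5

test statistic = 154.854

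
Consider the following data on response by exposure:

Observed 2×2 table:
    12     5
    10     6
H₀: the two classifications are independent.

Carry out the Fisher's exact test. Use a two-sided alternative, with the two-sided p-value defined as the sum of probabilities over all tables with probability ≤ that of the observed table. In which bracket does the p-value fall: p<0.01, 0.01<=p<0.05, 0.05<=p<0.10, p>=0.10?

Margins: r₁=17, r₂=16, c₁=22, c₂=11, n=33
p_obs = C(17,12)·C(16,10)/C(33,22); sum pmf over tables with pmf ≤ p_obs
p-value (two-sided) = 0.72068
→ bracket: p>=0.10

p-value bracket: p>=0.10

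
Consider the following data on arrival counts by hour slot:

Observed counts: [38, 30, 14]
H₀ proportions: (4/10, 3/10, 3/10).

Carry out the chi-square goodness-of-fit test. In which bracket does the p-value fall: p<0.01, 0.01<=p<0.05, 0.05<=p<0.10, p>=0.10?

p-value bracket: 0.01<=p<0.05

n = 82; E_i = n·p_i = [32.80, 24.60, 24.60]
χ² = (38−32.80)²/32.80 + (30−24.60)²/24.60 + (14−24.60)²/24.60 = 6.5772
df = 2
p-value (upper-tail) = 0.03731
→ bracket: 0.01<=p<0.05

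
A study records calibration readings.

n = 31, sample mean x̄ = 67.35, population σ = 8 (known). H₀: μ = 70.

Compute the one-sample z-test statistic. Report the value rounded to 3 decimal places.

SE = σ/√n = 8/√31 = 1.4368
z = (x̄−μ₀)/SE = (67.35−70)/1.4368 = -1.8443

test statistic = -1.844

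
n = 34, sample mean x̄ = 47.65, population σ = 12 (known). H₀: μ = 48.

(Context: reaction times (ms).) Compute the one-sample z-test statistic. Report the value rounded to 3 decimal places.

SE = σ/√n = 12/√34 = 2.0580
z = (x̄−μ₀)/SE = (47.65−48)/2.0580 = -0.1701

test statistic = -0.170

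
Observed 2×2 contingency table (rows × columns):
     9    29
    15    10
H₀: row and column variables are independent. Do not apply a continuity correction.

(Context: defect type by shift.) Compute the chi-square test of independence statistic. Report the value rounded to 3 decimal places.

test statistic = 8.433

Row totals [38, 25], col totals [24, 39], n=63
χ² = (9−14.48)²/14.48 + (29−23.52)²/23.52 + (15−9.52)²/9.52 + (10−15.48)²/15.48 = 8.4329
df = 1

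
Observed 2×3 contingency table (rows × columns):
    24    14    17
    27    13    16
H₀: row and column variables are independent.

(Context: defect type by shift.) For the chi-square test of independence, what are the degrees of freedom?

df = (r−1)(c−1) = (2−1)·(3−1) = 2

degrees of freedom = 2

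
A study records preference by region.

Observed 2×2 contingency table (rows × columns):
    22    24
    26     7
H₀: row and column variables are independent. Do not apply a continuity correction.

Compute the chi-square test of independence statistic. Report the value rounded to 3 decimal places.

Row totals [46, 33], col totals [48, 31], n=79
χ² = (22−27.95)²/27.95 + (24−18.05)²/18.05 + (26−20.05)²/20.05 + (7−12.95)²/12.95 = 7.7259
df = 1

test statistic = 7.726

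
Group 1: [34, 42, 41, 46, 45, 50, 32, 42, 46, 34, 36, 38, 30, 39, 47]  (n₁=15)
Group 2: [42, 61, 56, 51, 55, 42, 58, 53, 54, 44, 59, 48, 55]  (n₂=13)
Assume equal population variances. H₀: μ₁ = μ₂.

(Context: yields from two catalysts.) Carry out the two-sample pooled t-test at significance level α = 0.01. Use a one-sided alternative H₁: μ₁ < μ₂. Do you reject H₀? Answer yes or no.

x̄₁=40.133, s₁=6.046, n₁=15
x̄₂=52.154, s₂=6.362, n₂=13
s_p² = [14·6.046² + 12·6.362²]/26 = 38.3625
SE = √(s_p²·(1/15+1/13)) = 2.3470
t = (40.133−52.154)/2.3470 = -5.1216
df = 26
p-value (one-sided, H₁ less) = 0.00001
At α=0.01: p < α → reject H₀

reject H₀: yes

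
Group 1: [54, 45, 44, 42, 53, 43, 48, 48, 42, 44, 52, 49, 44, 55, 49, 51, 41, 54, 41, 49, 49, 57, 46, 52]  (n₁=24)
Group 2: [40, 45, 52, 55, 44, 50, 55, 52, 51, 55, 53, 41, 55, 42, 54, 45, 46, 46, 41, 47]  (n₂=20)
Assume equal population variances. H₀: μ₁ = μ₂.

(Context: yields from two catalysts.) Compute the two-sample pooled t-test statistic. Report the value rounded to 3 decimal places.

test statistic = -0.295

x̄₁=48.000, s₁=4.791, n₁=24
x̄₂=48.450, s₂=5.326, n₂=20
s_p² = [23·4.791² + 19·5.326²]/42 = 25.4036
SE = √(s_p²·(1/24+1/20)) = 1.5260
t = (48.000−48.450)/1.5260 = -0.2949
df = 42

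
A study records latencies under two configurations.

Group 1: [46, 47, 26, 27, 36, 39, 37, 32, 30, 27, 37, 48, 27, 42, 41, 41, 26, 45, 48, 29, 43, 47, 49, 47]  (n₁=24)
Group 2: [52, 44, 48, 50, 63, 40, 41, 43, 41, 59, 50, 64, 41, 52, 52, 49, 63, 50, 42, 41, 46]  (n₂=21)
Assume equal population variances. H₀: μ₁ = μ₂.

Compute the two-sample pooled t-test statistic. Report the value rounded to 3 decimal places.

test statistic = -4.533

x̄₁=38.208, s₁=8.272, n₁=24
x̄₂=49.095, s₂=7.758, n₂=21
s_p² = [23·8.272² + 20·7.758²]/43 = 64.5993
SE = √(s_p²·(1/24+1/21)) = 2.4016
t = (38.208−49.095)/2.4016 = -4.5331
df = 43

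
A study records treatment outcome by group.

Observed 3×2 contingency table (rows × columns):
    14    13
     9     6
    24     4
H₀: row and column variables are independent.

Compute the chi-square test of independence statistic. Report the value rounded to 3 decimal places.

test statistic = 7.586

Row totals [27, 15, 28], col totals [47, 23], n=70
χ² = (14−18.13)²/18.13 + (13−8.87)²/8.87 + (9−10.07)²/10.07 + (6−4.93)²/4.93 + (24−18.80)²/18.80 + (4−9.20)²/9.20 = 7.5859
df = 2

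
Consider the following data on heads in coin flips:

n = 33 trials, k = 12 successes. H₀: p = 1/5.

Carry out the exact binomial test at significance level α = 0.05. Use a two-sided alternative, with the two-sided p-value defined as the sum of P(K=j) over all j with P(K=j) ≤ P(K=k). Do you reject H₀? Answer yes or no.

reject H₀: yes

Exact binomial: n=33, k=12, p₀=1/5=0.2000
P(X=j) = C(n,j)·p₀^j·(1−p₀)^(n−j); p = Σ P(X=j) over j with P(X=j) ≤ P(X=12)
p-value (two-sided) = 0.02745
At α=0.05: p < α → reject H₀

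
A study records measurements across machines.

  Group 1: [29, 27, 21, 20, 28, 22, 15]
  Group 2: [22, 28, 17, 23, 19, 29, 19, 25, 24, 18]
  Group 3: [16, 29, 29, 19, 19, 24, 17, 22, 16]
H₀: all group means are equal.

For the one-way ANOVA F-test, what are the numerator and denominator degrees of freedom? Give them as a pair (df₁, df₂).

degrees of freedom = [2, 23]

k = 3 groups, N = 26 total
df = (k−1, N−k) = (3−1, 26−3) = (2, 23)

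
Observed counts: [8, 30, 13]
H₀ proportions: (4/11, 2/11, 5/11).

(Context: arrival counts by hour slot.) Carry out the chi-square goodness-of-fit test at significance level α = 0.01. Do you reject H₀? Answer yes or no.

reject H₀: yes

n = 51; E_i = n·p_i = [18.55, 9.27, 23.18]
χ² = (8−18.55)²/18.55 + (30−9.27)²/9.27 + (13−23.18)²/23.18 = 56.8000
df = 2
p-value (upper-tail) = 0.00000
At α=0.01: p < α → reject H₀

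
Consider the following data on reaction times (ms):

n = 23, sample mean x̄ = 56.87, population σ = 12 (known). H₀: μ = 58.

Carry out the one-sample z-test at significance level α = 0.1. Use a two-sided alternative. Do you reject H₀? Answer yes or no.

reject H₀: no

SE = σ/√n = 12/√23 = 2.5022
z = (x̄−μ₀)/SE = (56.87−58)/2.5022 = -0.4516
p-value (two-sided) = 0.65155
At α=0.1: p ≥ α → fail to reject H₀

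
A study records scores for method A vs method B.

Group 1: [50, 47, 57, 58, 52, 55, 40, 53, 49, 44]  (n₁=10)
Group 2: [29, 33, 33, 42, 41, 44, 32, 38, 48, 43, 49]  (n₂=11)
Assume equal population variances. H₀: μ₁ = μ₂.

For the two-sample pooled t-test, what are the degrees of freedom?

degrees of freedom = 19

df = n₁ + n₂ − 2 = 10 + 11 − 2 = 19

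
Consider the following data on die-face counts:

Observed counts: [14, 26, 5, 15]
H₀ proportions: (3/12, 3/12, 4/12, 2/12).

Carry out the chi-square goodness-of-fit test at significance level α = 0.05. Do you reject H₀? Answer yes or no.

n = 60; E_i = n·p_i = [15.00, 15.00, 20.00, 10.00]
χ² = (14−15.00)²/15.00 + (26−15.00)²/15.00 + (5−20.00)²/20.00 + (15−10.00)²/10.00 = 21.8833
df = 3
p-value (upper-tail) = 0.00007
At α=0.05: p < α → reject H₀

reject H₀: yes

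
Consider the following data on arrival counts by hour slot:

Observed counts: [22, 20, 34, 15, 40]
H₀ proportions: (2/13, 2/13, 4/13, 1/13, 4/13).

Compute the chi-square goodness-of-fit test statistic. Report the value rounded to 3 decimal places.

n = 131; E_i = n·p_i = [20.15, 20.15, 40.31, 10.08, 40.31]
χ² = (22−20.15)²/20.15 + (20−20.15)²/20.15 + (34−40.31)²/40.31 + (15−10.08)²/10.08 + (40−40.31)²/40.31 = 3.5649
df = 4

test statistic = 3.565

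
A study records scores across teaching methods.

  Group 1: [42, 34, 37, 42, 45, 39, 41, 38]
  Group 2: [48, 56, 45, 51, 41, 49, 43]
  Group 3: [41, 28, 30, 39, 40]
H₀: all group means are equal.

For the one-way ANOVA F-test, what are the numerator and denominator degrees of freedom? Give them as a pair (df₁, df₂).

k = 3 groups, N = 20 total
df = (k−1, N−k) = (3−1, 20−3) = (2, 17)

degrees of freedom = [2, 17]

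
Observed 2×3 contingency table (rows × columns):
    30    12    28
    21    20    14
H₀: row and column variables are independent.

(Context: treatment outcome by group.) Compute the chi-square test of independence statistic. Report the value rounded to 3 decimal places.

test statistic = 6.549

Row totals [70, 55], col totals [51, 32, 42], n=125
χ² = (30−28.56)²/28.56 + (12−17.92)²/17.92 + (28−23.52)²/23.52 + (21−22.44)²/22.44 + (20−14.08)²/14.08 + (14−18.48)²/18.48 = 6.5492
df = 2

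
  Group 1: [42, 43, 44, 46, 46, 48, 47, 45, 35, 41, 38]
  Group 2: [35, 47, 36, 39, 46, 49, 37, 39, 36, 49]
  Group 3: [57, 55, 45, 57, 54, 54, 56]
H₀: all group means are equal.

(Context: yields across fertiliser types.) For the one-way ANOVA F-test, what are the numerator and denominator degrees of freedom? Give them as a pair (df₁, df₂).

k = 3 groups, N = 28 total
df = (k−1, N−k) = (3−1, 28−3) = (2, 25)

degrees of freedom = [2, 25]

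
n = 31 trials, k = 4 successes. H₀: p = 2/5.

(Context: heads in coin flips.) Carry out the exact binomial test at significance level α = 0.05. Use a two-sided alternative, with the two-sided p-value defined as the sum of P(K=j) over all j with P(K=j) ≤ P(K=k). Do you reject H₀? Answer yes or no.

Exact binomial: n=31, k=4, p₀=2/5=0.4000
P(X=j) = C(n,j)·p₀^j·(1−p₀)^(n−j); p = Σ P(X=j) over j with P(X=j) ≤ P(X=4)
p-value (two-sided) = 0.00151
At α=0.05: p < α → reject H₀

reject H₀: yes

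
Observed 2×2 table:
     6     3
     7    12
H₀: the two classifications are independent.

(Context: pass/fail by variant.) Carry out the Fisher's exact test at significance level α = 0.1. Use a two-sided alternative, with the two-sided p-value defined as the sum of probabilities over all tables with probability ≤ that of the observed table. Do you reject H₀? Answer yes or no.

Margins: r₁=9, r₂=19, c₁=13, c₂=15, n=28
p_obs = C(9,6)·C(19,7)/C(28,13); sum pmf over tables with pmf ≤ p_obs
p-value (two-sided) = 0.22754
At α=0.1: p ≥ α → fail to reject H₀

reject H₀: no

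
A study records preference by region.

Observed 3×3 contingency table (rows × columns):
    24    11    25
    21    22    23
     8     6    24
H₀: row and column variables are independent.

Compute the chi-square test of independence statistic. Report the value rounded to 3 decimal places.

Row totals [60, 66, 38], col totals [53, 39, 72], n=164
χ² = (24−19.39)²/19.39 + (11−14.27)²/14.27 + (25−26.34)²/26.34 + (21−21.33)²/21.33 + (22−15.70)²/15.70 + (23−28.98)²/28.98 + (8−12.28)²/12.28 + (6−9.04)²/9.04 + (24−16.68)²/16.68 = 11.4047
df = 4

test statistic = 11.405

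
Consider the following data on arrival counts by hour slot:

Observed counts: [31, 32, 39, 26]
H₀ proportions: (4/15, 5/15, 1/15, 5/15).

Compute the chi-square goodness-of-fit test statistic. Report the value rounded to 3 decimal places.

n = 128; E_i = n·p_i = [34.13, 42.67, 8.53, 42.67]
χ² = (31−34.13)²/34.13 + (32−42.67)²/42.67 + (39−8.53)²/8.53 + (26−42.67)²/42.67 = 118.2402
df = 3

test statistic = 118.240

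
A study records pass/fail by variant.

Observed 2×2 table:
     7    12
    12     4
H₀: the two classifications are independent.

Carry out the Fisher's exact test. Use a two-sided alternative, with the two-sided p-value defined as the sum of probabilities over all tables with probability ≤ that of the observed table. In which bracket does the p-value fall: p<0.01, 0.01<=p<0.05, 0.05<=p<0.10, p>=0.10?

p-value bracket: 0.01<=p<0.05

Margins: r₁=19, r₂=16, c₁=19, c₂=16, n=35
p_obs = C(19,7)·C(16,12)/C(35,19); sum pmf over tables with pmf ≤ p_obs
p-value (two-sided) = 0.04108
→ bracket: 0.01<=p<0.05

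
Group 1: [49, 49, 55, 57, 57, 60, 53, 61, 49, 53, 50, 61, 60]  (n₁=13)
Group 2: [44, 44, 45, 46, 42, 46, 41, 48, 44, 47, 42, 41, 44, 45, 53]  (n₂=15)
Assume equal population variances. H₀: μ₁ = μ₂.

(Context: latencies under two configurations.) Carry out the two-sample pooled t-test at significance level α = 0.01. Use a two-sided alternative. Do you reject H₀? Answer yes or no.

x̄₁=54.923, s₁=4.752, n₁=13
x̄₂=44.800, s₂=3.075, n₂=15
s_p² = [12·4.752² + 14·3.075²]/26 = 15.5124
SE = √(s_p²·(1/13+1/15)) = 1.4925
t = (54.923−44.800)/1.4925 = 6.7828
df = 26
p-value (two-sided) = 0.00000
At α=0.01: p < α → reject H₀

reject H₀: yes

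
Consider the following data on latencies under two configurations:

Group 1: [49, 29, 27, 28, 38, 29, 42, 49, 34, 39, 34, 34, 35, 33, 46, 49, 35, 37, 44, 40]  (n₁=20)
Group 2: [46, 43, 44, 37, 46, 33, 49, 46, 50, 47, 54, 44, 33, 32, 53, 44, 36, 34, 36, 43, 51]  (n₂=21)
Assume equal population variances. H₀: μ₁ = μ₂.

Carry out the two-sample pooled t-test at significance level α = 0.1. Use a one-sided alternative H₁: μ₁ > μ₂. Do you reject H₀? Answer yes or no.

reject H₀: no

x̄₁=37.550, s₁=7.089, n₁=20
x̄₂=42.905, s₂=6.899, n₂=21
s_p² = [19·7.089² + 20·6.899²]/39 = 48.8913
SE = √(s_p²·(1/20+1/21)) = 2.1847
t = (37.550−42.905)/2.1847 = -2.4511
df = 39
p-value (one-sided, H₁ greater) = 0.99059
At α=0.1: p ≥ α → fail to reject H₀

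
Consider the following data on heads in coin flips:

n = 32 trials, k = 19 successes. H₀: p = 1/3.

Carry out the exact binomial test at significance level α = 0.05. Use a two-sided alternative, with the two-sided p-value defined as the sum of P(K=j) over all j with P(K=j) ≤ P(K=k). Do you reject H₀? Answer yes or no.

Exact binomial: n=32, k=19, p₀=1/3=0.3333
P(X=j) = C(n,j)·p₀^j·(1−p₀)^(n−j); p = Σ P(X=j) over j with P(X=j) ≤ P(X=19)
p-value (two-sided) = 0.00399
At α=0.05: p < α → reject H₀

reject H₀: yes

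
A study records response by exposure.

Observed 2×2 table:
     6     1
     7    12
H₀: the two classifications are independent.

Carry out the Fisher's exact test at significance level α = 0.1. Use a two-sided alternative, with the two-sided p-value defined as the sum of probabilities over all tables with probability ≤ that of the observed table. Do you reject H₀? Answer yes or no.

Margins: r₁=7, r₂=19, c₁=13, c₂=13, n=26
p_obs = C(7,6)·C(19,7)/C(26,13); sum pmf over tables with pmf ≤ p_obs
p-value (two-sided) = 0.07304
At α=0.1: p < α → reject H₀

reject H₀: yes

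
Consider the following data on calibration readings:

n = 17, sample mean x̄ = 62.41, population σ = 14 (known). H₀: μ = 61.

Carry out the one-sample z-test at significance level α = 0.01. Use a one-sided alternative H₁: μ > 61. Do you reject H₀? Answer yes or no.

reject H₀: no

SE = σ/√n = 14/√17 = 3.3955
z = (x̄−μ₀)/SE = (62.41−61)/3.3955 = 0.4153
p-value (one-sided, H₁ greater) = 0.33898
At α=0.01: p ≥ α → fail to reject H₀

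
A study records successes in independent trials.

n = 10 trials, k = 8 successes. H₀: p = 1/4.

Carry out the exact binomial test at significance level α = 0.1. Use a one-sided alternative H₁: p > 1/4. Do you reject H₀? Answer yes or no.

Exact binomial: n=10, k=8, p₀=1/4=0.2500
P(X≥8) from Σ C(n,i)·p₀^i·(1−p₀)^(n−i)
p-value (one-sided, H₁ greater) = 0.00042
At α=0.1: p < α → reject H₀

reject H₀: yes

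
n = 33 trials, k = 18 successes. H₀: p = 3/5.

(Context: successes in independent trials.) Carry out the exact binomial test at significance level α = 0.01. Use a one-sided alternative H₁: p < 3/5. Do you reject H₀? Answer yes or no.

reject H₀: no

Exact binomial: n=33, k=18, p₀=3/5=0.6000
P(X≤18) from Σ C(n,i)·p₀^i·(1−p₀)^(n−i)
p-value (one-sided, H₁ less) = 0.31903
At α=0.01: p ≥ α → fail to reject H₀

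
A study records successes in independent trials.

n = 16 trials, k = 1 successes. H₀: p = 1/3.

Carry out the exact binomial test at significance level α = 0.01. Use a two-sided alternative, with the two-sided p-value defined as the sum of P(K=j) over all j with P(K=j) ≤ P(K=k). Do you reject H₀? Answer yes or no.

reject H₀: no

Exact binomial: n=16, k=1, p₀=1/3=0.3333
P(X=j) = C(n,j)·p₀^j·(1−p₀)^(n−j); p = Σ P(X=j) over j with P(X=j) ≤ P(X=1)
p-value (two-sided) = 0.02965
At α=0.01: p ≥ α → fail to reject H₀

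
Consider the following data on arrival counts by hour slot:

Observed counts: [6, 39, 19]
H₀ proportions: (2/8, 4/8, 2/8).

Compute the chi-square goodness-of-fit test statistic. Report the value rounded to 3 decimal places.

test statistic = 8.344

n = 64; E_i = n·p_i = [16.00, 32.00, 16.00]
χ² = (6−16.00)²/16.00 + (39−32.00)²/32.00 + (19−16.00)²/16.00 = 8.3438
df = 2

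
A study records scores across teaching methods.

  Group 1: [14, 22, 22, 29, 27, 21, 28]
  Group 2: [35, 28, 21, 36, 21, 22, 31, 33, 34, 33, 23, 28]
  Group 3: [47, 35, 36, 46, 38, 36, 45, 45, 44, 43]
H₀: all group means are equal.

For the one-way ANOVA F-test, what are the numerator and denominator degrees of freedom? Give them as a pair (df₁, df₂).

k = 3 groups, N = 29 total
df = (k−1, N−k) = (3−1, 29−3) = (2, 26)

degrees of freedom = [2, 26]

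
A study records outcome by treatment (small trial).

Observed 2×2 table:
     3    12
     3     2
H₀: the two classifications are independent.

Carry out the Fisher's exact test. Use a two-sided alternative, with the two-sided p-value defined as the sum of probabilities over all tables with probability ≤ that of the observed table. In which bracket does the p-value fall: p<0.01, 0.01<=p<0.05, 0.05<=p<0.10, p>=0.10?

p-value bracket: p>=0.10

Margins: r₁=15, r₂=5, c₁=6, c₂=14, n=20
p_obs = C(15,3)·C(5,3)/C(20,6); sum pmf over tables with pmf ≤ p_obs
p-value (two-sided) = 0.13132
→ bracket: p>=0.10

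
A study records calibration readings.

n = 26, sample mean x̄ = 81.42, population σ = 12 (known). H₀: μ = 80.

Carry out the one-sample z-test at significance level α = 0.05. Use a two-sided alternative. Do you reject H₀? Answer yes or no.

reject H₀: no

SE = σ/√n = 12/√26 = 2.3534
z = (x̄−μ₀)/SE = (81.42−80)/2.3534 = 0.6034
p-value (two-sided) = 0.54625
At α=0.05: p ≥ α → fail to reject H₀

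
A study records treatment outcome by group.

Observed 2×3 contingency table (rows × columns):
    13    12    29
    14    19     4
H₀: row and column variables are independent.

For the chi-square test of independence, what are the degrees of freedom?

df = (r−1)(c−1) = (2−1)·(3−1) = 2

degrees of freedom = 2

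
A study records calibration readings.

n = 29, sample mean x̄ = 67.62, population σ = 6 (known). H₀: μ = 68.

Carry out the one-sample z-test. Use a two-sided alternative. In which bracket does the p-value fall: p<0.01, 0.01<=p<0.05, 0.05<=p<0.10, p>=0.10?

p-value bracket: p>=0.10

SE = σ/√n = 6/√29 = 1.1142
z = (x̄−μ₀)/SE = (67.62−68)/1.1142 = -0.3411
p-value (two-sided) = 0.73306
→ bracket: p>=0.10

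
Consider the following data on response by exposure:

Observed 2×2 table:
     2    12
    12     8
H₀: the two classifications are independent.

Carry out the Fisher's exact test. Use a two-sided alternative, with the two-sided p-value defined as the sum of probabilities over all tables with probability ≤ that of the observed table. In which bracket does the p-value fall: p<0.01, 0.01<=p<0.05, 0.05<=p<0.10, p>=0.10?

p-value bracket: 0.01<=p<0.05

Margins: r₁=14, r₂=20, c₁=14, c₂=20, n=34
p_obs = C(14,2)·C(20,12)/C(34,14); sum pmf over tables with pmf ≤ p_obs
p-value (two-sided) = 0.01284
→ bracket: 0.01<=p<0.05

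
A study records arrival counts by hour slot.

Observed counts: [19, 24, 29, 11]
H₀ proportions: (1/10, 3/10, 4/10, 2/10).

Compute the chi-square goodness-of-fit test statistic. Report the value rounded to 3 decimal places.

n = 83; E_i = n·p_i = [8.30, 24.90, 33.20, 16.60]
χ² = (19−8.30)²/8.30 + (24−24.90)²/24.90 + (29−33.20)²/33.20 + (11−16.60)²/16.60 = 16.2470
df = 3

test statistic = 16.247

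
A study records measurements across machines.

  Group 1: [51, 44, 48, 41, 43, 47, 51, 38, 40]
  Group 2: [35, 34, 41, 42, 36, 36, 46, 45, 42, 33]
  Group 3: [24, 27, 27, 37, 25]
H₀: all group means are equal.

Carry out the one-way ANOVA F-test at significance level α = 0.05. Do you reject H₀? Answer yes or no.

reject H₀: yes

Group means [44.78, 39.00, 28.00], grand mean 38.875
SSB = Σnᵢ(x̄ᵢ−x̄)² = 905.069; SSW = ΣΣ(x−x̄ᵢ)² = 489.556
MSB = 905.069/2 = 452.5347; MSW = 489.556/21 = 23.3122
F = MSB/MSW = 19.4120
df = (2, 21)
p-value (upper-tail) = 0.00002
At α=0.05: p < α → reject H₀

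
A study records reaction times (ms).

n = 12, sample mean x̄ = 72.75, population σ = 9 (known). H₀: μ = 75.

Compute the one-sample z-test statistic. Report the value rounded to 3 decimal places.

SE = σ/√n = 9/√12 = 2.5981
z = (x̄−μ₀)/SE = (72.75−75)/2.5981 = -0.8660

test statistic = -0.866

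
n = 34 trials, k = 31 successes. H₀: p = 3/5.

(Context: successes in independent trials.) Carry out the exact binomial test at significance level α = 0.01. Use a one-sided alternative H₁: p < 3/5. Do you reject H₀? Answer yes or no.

reject H₀: no

Exact binomial: n=34, k=31, p₀=3/5=0.6000
P(X≤31) from Σ C(n,i)·p₀^i·(1−p₀)^(n−i)
p-value (one-sided, H₁ less) = 0.99999
At α=0.01: p ≥ α → fail to reject H₀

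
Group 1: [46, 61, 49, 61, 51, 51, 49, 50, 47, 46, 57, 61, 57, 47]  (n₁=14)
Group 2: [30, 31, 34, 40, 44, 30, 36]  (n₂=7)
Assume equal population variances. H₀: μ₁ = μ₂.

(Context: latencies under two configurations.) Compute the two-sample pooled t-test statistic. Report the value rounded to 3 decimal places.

x̄₁=52.357, s₁=5.799, n₁=14
x̄₂=35.000, s₂=5.385, n₂=7
s_p² = [13·5.799² + 6·5.385²]/19 = 32.1692
SE = √(s_p²·(1/14+1/7)) = 2.6255
t = (52.357−35.000)/2.6255 = 6.6109
df = 19

test statistic = 6.611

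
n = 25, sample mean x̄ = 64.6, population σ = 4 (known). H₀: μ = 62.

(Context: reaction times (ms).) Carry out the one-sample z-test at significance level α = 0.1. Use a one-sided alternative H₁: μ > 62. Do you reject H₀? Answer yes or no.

reject H₀: yes

SE = σ/√n = 4/√25 = 0.8000
z = (x̄−μ₀)/SE = (64.6−62)/0.8000 = 3.2500
p-value (one-sided, H₁ greater) = 0.00058
At α=0.1: p < α → reject H₀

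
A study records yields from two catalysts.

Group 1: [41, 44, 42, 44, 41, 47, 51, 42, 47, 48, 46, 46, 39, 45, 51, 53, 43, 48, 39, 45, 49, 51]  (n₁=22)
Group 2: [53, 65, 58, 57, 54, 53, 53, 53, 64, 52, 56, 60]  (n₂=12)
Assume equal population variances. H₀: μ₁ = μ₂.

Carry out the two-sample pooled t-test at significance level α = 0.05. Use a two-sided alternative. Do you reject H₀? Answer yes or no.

x̄₁=45.545, s₁=4.009, n₁=22
x̄₂=56.500, s₂=4.462, n₂=12
s_p² = [21·4.009² + 11·4.462²]/32 = 17.3892
SE = √(s_p²·(1/22+1/12)) = 1.4965
t = (45.545−56.500)/1.4965 = -7.3201
df = 32
p-value (two-sided) = 0.00000
At α=0.05: p < α → reject H₀

reject H₀: yes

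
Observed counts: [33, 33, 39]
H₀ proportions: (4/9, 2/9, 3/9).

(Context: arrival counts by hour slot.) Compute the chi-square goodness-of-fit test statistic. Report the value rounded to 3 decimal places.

n = 105; E_i = n·p_i = [46.67, 23.33, 35.00]
χ² = (33−46.67)²/46.67 + (33−23.33)²/23.33 + (39−35.00)²/35.00 = 8.4643
df = 2

test statistic = 8.464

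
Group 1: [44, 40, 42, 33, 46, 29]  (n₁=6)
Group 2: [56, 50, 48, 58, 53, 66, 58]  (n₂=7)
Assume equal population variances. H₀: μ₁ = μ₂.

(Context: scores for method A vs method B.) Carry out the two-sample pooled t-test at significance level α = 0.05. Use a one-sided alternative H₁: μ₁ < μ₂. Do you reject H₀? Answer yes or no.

reject H₀: yes

x̄₁=39.000, s₁=6.633, n₁=6
x̄₂=55.571, s₂=5.996, n₂=7
s_p² = [5·6.633² + 6·5.996²]/11 = 39.6104
SE = √(s_p²·(1/6+1/7)) = 3.5015
t = (39.000−55.571)/3.5015 = -4.7327
df = 11
p-value (one-sided, H₁ less) = 0.00031
At α=0.05: p < α → reject H₀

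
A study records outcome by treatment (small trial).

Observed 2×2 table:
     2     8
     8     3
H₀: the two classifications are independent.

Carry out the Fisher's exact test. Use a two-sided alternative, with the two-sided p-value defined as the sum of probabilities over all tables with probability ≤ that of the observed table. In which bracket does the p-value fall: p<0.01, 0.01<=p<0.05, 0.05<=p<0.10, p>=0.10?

Margins: r₁=10, r₂=11, c₁=10, c₂=11, n=21
p_obs = C(10,2)·C(11,8)/C(21,10); sum pmf over tables with pmf ≤ p_obs
p-value (two-sided) = 0.02997
→ bracket: 0.01<=p<0.05

p-value bracket: 0.01<=p<0.05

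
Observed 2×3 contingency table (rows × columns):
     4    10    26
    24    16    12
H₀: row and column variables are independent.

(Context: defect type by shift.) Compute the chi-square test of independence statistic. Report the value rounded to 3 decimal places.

test statistic = 19.596

Row totals [40, 52], col totals [28, 26, 38], n=92
χ² = (4−12.17)²/12.17 + (10−11.30)²/11.30 + (26−16.52)²/16.52 + (24−15.83)²/15.83 + (16−14.70)²/14.70 + (12−21.48)²/21.48 = 19.5964
df = 2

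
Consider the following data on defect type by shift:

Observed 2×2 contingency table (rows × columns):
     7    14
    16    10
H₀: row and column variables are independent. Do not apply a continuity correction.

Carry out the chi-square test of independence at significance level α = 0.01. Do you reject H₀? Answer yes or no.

reject H₀: no

Row totals [21, 26], col totals [23, 24], n=47
χ² = (7−10.28)²/10.28 + (14−10.72)²/10.72 + (16−12.72)²/12.72 + (10−13.28)²/13.28 = 3.6983
df = 1
p-value (upper-tail) = 0.05447
At α=0.01: p ≥ α → fail to reject H₀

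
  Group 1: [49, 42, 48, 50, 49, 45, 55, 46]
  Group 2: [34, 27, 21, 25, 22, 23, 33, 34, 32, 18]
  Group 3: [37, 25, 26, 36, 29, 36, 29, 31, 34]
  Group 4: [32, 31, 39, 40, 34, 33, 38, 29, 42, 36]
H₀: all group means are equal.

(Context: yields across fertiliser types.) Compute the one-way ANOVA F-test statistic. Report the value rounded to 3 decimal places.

test statistic = 31.071

Group means [48.00, 26.90, 31.44, 35.40], grand mean 34.865
SSB = Σnᵢ(x̄ᵢ−x̄)² = 2122.802; SSW = ΣΣ(x−x̄ᵢ)² = 751.522
MSB = 2122.802/3 = 707.6007; MSW = 751.522/33 = 22.7734
F = MSB/MSW = 31.0714
df = (3, 33)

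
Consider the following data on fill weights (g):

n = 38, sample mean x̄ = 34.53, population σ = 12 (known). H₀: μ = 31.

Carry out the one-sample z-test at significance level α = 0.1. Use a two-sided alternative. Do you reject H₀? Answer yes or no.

SE = σ/√n = 12/√38 = 1.9467
z = (x̄−μ₀)/SE = (34.53−31)/1.9467 = 1.8134
p-value (two-sided) = 0.06978
At α=0.1: p < α → reject H₀

reject H₀: yes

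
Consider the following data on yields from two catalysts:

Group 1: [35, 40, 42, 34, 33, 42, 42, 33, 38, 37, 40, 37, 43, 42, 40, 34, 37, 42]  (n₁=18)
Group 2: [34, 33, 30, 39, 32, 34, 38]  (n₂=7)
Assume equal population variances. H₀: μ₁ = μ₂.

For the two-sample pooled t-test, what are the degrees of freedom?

df = n₁ + n₂ − 2 = 18 + 7 − 2 = 23

degrees of freedom = 23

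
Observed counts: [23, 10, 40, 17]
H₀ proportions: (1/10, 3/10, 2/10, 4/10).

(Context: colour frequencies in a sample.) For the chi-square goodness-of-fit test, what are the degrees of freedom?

degrees of freedom = 3

df = k − 1 = 4 − 1 = 3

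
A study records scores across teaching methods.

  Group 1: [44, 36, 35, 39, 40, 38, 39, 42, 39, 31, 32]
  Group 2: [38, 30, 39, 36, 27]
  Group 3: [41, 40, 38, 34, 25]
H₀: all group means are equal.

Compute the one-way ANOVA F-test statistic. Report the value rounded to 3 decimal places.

Group means [37.73, 34.00, 35.60], grand mean 36.333
SSB = Σnᵢ(x̄ᵢ−x̄)² = 51.285; SSW = ΣΣ(x−x̄ᵢ)² = 435.382
MSB = 51.285/2 = 25.6424; MSW = 435.382/18 = 24.1879
F = MSB/MSW = 1.0601
df = (2, 18)

test statistic = 1.060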